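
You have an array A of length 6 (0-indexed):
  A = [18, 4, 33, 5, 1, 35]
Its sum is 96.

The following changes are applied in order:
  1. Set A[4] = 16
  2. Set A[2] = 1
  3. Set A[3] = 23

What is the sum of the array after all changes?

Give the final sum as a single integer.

Initial sum: 96
Change 1: A[4] 1 -> 16, delta = 15, sum = 111
Change 2: A[2] 33 -> 1, delta = -32, sum = 79
Change 3: A[3] 5 -> 23, delta = 18, sum = 97

Answer: 97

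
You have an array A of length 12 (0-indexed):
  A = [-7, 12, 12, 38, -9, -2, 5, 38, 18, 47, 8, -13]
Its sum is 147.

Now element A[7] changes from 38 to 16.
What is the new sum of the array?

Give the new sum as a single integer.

Answer: 125

Derivation:
Old value at index 7: 38
New value at index 7: 16
Delta = 16 - 38 = -22
New sum = old_sum + delta = 147 + (-22) = 125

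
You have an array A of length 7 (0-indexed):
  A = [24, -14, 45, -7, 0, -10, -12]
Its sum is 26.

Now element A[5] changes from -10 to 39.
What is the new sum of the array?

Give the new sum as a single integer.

Old value at index 5: -10
New value at index 5: 39
Delta = 39 - -10 = 49
New sum = old_sum + delta = 26 + (49) = 75

Answer: 75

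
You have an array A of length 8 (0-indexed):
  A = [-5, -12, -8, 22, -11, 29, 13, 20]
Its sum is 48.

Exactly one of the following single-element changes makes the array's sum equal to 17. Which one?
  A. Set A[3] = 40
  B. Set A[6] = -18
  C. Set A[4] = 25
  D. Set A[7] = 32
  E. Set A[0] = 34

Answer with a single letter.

Answer: B

Derivation:
Option A: A[3] 22->40, delta=18, new_sum=48+(18)=66
Option B: A[6] 13->-18, delta=-31, new_sum=48+(-31)=17 <-- matches target
Option C: A[4] -11->25, delta=36, new_sum=48+(36)=84
Option D: A[7] 20->32, delta=12, new_sum=48+(12)=60
Option E: A[0] -5->34, delta=39, new_sum=48+(39)=87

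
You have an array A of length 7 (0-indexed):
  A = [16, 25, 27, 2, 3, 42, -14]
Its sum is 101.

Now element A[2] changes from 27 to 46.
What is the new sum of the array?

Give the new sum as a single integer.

Old value at index 2: 27
New value at index 2: 46
Delta = 46 - 27 = 19
New sum = old_sum + delta = 101 + (19) = 120

Answer: 120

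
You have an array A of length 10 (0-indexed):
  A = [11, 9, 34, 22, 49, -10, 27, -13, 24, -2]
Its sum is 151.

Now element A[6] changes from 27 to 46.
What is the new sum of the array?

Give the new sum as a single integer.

Answer: 170

Derivation:
Old value at index 6: 27
New value at index 6: 46
Delta = 46 - 27 = 19
New sum = old_sum + delta = 151 + (19) = 170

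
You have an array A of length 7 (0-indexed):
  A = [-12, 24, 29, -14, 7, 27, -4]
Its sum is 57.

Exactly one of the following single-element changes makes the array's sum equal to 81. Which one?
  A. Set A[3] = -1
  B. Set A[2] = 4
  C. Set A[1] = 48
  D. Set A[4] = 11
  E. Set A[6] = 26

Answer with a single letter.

Option A: A[3] -14->-1, delta=13, new_sum=57+(13)=70
Option B: A[2] 29->4, delta=-25, new_sum=57+(-25)=32
Option C: A[1] 24->48, delta=24, new_sum=57+(24)=81 <-- matches target
Option D: A[4] 7->11, delta=4, new_sum=57+(4)=61
Option E: A[6] -4->26, delta=30, new_sum=57+(30)=87

Answer: C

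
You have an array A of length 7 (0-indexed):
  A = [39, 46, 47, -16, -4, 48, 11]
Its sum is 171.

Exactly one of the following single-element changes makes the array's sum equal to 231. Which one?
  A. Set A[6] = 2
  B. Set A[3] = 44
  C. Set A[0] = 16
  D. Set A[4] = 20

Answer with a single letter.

Answer: B

Derivation:
Option A: A[6] 11->2, delta=-9, new_sum=171+(-9)=162
Option B: A[3] -16->44, delta=60, new_sum=171+(60)=231 <-- matches target
Option C: A[0] 39->16, delta=-23, new_sum=171+(-23)=148
Option D: A[4] -4->20, delta=24, new_sum=171+(24)=195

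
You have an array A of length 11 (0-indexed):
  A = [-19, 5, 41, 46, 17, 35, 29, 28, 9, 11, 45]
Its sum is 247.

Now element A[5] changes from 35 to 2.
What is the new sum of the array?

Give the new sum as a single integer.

Old value at index 5: 35
New value at index 5: 2
Delta = 2 - 35 = -33
New sum = old_sum + delta = 247 + (-33) = 214

Answer: 214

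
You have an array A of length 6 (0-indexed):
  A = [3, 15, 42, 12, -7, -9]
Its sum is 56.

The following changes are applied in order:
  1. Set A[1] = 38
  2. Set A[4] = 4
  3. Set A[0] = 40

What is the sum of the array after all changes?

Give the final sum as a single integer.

Initial sum: 56
Change 1: A[1] 15 -> 38, delta = 23, sum = 79
Change 2: A[4] -7 -> 4, delta = 11, sum = 90
Change 3: A[0] 3 -> 40, delta = 37, sum = 127

Answer: 127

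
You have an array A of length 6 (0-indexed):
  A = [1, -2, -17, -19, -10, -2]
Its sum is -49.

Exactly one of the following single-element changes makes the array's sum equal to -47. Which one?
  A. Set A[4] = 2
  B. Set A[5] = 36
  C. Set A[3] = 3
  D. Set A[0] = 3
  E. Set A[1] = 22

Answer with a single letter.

Answer: D

Derivation:
Option A: A[4] -10->2, delta=12, new_sum=-49+(12)=-37
Option B: A[5] -2->36, delta=38, new_sum=-49+(38)=-11
Option C: A[3] -19->3, delta=22, new_sum=-49+(22)=-27
Option D: A[0] 1->3, delta=2, new_sum=-49+(2)=-47 <-- matches target
Option E: A[1] -2->22, delta=24, new_sum=-49+(24)=-25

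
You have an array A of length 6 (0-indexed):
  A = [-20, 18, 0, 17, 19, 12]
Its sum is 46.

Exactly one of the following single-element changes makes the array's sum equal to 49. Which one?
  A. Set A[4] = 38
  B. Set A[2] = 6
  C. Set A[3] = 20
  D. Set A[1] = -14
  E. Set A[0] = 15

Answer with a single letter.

Option A: A[4] 19->38, delta=19, new_sum=46+(19)=65
Option B: A[2] 0->6, delta=6, new_sum=46+(6)=52
Option C: A[3] 17->20, delta=3, new_sum=46+(3)=49 <-- matches target
Option D: A[1] 18->-14, delta=-32, new_sum=46+(-32)=14
Option E: A[0] -20->15, delta=35, new_sum=46+(35)=81

Answer: C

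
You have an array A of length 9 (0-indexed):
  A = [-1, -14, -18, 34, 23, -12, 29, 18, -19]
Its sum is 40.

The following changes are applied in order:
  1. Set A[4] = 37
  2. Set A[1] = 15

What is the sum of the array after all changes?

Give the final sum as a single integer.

Initial sum: 40
Change 1: A[4] 23 -> 37, delta = 14, sum = 54
Change 2: A[1] -14 -> 15, delta = 29, sum = 83

Answer: 83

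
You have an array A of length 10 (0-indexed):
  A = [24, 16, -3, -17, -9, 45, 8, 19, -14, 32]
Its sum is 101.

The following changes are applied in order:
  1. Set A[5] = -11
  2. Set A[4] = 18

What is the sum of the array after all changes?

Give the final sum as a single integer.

Initial sum: 101
Change 1: A[5] 45 -> -11, delta = -56, sum = 45
Change 2: A[4] -9 -> 18, delta = 27, sum = 72

Answer: 72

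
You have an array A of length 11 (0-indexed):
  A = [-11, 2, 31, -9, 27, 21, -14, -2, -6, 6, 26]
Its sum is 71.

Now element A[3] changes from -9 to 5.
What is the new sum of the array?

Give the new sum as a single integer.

Old value at index 3: -9
New value at index 3: 5
Delta = 5 - -9 = 14
New sum = old_sum + delta = 71 + (14) = 85

Answer: 85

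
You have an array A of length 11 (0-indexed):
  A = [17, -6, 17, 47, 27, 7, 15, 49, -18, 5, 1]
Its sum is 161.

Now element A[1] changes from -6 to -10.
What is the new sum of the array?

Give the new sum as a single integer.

Old value at index 1: -6
New value at index 1: -10
Delta = -10 - -6 = -4
New sum = old_sum + delta = 161 + (-4) = 157

Answer: 157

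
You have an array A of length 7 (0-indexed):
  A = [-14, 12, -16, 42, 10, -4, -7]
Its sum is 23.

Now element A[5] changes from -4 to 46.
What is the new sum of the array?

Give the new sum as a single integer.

Answer: 73

Derivation:
Old value at index 5: -4
New value at index 5: 46
Delta = 46 - -4 = 50
New sum = old_sum + delta = 23 + (50) = 73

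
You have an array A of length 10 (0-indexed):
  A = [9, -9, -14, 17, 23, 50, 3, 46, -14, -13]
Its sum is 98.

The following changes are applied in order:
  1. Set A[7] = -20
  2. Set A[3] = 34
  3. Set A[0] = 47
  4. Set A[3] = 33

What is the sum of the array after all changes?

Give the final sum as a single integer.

Answer: 86

Derivation:
Initial sum: 98
Change 1: A[7] 46 -> -20, delta = -66, sum = 32
Change 2: A[3] 17 -> 34, delta = 17, sum = 49
Change 3: A[0] 9 -> 47, delta = 38, sum = 87
Change 4: A[3] 34 -> 33, delta = -1, sum = 86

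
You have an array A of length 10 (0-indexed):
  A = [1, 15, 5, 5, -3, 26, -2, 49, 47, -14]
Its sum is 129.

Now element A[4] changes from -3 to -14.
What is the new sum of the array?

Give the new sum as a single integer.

Answer: 118

Derivation:
Old value at index 4: -3
New value at index 4: -14
Delta = -14 - -3 = -11
New sum = old_sum + delta = 129 + (-11) = 118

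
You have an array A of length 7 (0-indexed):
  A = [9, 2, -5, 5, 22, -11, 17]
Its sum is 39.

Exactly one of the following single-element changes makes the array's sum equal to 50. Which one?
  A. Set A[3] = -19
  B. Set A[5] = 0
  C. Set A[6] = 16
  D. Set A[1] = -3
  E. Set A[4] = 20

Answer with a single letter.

Answer: B

Derivation:
Option A: A[3] 5->-19, delta=-24, new_sum=39+(-24)=15
Option B: A[5] -11->0, delta=11, new_sum=39+(11)=50 <-- matches target
Option C: A[6] 17->16, delta=-1, new_sum=39+(-1)=38
Option D: A[1] 2->-3, delta=-5, new_sum=39+(-5)=34
Option E: A[4] 22->20, delta=-2, new_sum=39+(-2)=37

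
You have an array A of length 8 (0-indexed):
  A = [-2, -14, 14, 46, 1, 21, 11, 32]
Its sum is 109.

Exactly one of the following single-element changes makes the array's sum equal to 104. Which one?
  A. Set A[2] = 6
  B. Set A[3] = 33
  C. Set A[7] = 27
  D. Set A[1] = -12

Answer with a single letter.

Answer: C

Derivation:
Option A: A[2] 14->6, delta=-8, new_sum=109+(-8)=101
Option B: A[3] 46->33, delta=-13, new_sum=109+(-13)=96
Option C: A[7] 32->27, delta=-5, new_sum=109+(-5)=104 <-- matches target
Option D: A[1] -14->-12, delta=2, new_sum=109+(2)=111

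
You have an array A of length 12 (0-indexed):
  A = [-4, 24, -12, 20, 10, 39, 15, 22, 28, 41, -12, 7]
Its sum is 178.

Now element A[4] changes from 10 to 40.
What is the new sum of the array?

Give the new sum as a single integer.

Old value at index 4: 10
New value at index 4: 40
Delta = 40 - 10 = 30
New sum = old_sum + delta = 178 + (30) = 208

Answer: 208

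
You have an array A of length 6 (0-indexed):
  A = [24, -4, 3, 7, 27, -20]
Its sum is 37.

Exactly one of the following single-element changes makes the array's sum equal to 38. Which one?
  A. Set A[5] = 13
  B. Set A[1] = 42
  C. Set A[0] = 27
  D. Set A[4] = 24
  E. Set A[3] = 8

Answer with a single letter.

Answer: E

Derivation:
Option A: A[5] -20->13, delta=33, new_sum=37+(33)=70
Option B: A[1] -4->42, delta=46, new_sum=37+(46)=83
Option C: A[0] 24->27, delta=3, new_sum=37+(3)=40
Option D: A[4] 27->24, delta=-3, new_sum=37+(-3)=34
Option E: A[3] 7->8, delta=1, new_sum=37+(1)=38 <-- matches target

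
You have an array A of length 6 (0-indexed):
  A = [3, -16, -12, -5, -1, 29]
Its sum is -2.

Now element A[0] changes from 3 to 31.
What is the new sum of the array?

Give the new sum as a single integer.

Answer: 26

Derivation:
Old value at index 0: 3
New value at index 0: 31
Delta = 31 - 3 = 28
New sum = old_sum + delta = -2 + (28) = 26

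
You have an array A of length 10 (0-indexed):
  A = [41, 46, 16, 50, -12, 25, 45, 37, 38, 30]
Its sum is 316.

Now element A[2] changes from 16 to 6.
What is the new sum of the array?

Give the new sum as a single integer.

Answer: 306

Derivation:
Old value at index 2: 16
New value at index 2: 6
Delta = 6 - 16 = -10
New sum = old_sum + delta = 316 + (-10) = 306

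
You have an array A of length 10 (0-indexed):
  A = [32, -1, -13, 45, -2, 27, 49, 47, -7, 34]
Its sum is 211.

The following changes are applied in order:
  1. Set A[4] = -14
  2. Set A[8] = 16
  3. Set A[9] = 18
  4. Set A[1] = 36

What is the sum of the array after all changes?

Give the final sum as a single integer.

Answer: 243

Derivation:
Initial sum: 211
Change 1: A[4] -2 -> -14, delta = -12, sum = 199
Change 2: A[8] -7 -> 16, delta = 23, sum = 222
Change 3: A[9] 34 -> 18, delta = -16, sum = 206
Change 4: A[1] -1 -> 36, delta = 37, sum = 243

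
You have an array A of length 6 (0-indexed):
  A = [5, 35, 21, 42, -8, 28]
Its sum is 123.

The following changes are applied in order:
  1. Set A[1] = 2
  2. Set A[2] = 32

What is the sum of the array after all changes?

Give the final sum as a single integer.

Initial sum: 123
Change 1: A[1] 35 -> 2, delta = -33, sum = 90
Change 2: A[2] 21 -> 32, delta = 11, sum = 101

Answer: 101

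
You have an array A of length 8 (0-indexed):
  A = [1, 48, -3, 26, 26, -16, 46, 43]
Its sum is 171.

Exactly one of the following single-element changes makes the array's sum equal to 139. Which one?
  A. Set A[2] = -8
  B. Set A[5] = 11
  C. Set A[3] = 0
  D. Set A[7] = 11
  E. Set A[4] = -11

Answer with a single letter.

Answer: D

Derivation:
Option A: A[2] -3->-8, delta=-5, new_sum=171+(-5)=166
Option B: A[5] -16->11, delta=27, new_sum=171+(27)=198
Option C: A[3] 26->0, delta=-26, new_sum=171+(-26)=145
Option D: A[7] 43->11, delta=-32, new_sum=171+(-32)=139 <-- matches target
Option E: A[4] 26->-11, delta=-37, new_sum=171+(-37)=134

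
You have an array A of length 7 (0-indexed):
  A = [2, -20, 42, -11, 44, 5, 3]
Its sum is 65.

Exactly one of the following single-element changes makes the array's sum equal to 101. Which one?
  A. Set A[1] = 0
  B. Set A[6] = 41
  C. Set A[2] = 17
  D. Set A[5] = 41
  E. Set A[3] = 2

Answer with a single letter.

Option A: A[1] -20->0, delta=20, new_sum=65+(20)=85
Option B: A[6] 3->41, delta=38, new_sum=65+(38)=103
Option C: A[2] 42->17, delta=-25, new_sum=65+(-25)=40
Option D: A[5] 5->41, delta=36, new_sum=65+(36)=101 <-- matches target
Option E: A[3] -11->2, delta=13, new_sum=65+(13)=78

Answer: D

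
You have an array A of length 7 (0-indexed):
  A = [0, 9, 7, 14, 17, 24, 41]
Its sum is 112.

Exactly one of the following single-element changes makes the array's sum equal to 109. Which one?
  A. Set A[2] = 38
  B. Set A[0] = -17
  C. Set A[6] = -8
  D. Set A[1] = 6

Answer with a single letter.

Option A: A[2] 7->38, delta=31, new_sum=112+(31)=143
Option B: A[0] 0->-17, delta=-17, new_sum=112+(-17)=95
Option C: A[6] 41->-8, delta=-49, new_sum=112+(-49)=63
Option D: A[1] 9->6, delta=-3, new_sum=112+(-3)=109 <-- matches target

Answer: D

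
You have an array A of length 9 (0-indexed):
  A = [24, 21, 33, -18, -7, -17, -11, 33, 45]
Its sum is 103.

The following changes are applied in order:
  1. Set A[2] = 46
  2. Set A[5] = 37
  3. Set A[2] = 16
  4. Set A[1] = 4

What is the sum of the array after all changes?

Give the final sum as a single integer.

Initial sum: 103
Change 1: A[2] 33 -> 46, delta = 13, sum = 116
Change 2: A[5] -17 -> 37, delta = 54, sum = 170
Change 3: A[2] 46 -> 16, delta = -30, sum = 140
Change 4: A[1] 21 -> 4, delta = -17, sum = 123

Answer: 123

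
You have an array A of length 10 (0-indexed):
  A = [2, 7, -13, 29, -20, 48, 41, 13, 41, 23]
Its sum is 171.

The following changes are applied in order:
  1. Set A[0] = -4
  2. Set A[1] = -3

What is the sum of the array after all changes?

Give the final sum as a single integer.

Answer: 155

Derivation:
Initial sum: 171
Change 1: A[0] 2 -> -4, delta = -6, sum = 165
Change 2: A[1] 7 -> -3, delta = -10, sum = 155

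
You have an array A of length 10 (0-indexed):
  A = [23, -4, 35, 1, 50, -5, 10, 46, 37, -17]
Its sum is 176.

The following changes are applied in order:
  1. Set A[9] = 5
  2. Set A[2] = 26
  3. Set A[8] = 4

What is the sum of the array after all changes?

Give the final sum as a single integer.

Initial sum: 176
Change 1: A[9] -17 -> 5, delta = 22, sum = 198
Change 2: A[2] 35 -> 26, delta = -9, sum = 189
Change 3: A[8] 37 -> 4, delta = -33, sum = 156

Answer: 156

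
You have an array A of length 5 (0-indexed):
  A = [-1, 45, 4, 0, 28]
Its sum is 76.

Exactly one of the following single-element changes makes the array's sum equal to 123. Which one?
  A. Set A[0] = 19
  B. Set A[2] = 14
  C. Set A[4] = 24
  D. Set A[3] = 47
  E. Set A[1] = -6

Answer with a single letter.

Option A: A[0] -1->19, delta=20, new_sum=76+(20)=96
Option B: A[2] 4->14, delta=10, new_sum=76+(10)=86
Option C: A[4] 28->24, delta=-4, new_sum=76+(-4)=72
Option D: A[3] 0->47, delta=47, new_sum=76+(47)=123 <-- matches target
Option E: A[1] 45->-6, delta=-51, new_sum=76+(-51)=25

Answer: D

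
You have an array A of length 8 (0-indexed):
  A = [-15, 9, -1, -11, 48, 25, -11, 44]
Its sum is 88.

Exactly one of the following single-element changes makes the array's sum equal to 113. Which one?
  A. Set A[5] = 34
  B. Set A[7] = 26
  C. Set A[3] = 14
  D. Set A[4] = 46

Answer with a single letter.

Answer: C

Derivation:
Option A: A[5] 25->34, delta=9, new_sum=88+(9)=97
Option B: A[7] 44->26, delta=-18, new_sum=88+(-18)=70
Option C: A[3] -11->14, delta=25, new_sum=88+(25)=113 <-- matches target
Option D: A[4] 48->46, delta=-2, new_sum=88+(-2)=86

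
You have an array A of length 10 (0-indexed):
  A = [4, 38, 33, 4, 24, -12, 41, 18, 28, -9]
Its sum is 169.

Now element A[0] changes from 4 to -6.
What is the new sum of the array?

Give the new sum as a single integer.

Answer: 159

Derivation:
Old value at index 0: 4
New value at index 0: -6
Delta = -6 - 4 = -10
New sum = old_sum + delta = 169 + (-10) = 159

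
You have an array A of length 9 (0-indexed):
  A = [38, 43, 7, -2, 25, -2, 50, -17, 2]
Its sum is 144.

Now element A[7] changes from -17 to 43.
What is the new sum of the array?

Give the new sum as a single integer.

Answer: 204

Derivation:
Old value at index 7: -17
New value at index 7: 43
Delta = 43 - -17 = 60
New sum = old_sum + delta = 144 + (60) = 204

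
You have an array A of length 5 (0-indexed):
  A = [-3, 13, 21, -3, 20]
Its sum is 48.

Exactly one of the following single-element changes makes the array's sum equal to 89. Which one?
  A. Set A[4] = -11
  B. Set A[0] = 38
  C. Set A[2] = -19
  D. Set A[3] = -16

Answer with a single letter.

Answer: B

Derivation:
Option A: A[4] 20->-11, delta=-31, new_sum=48+(-31)=17
Option B: A[0] -3->38, delta=41, new_sum=48+(41)=89 <-- matches target
Option C: A[2] 21->-19, delta=-40, new_sum=48+(-40)=8
Option D: A[3] -3->-16, delta=-13, new_sum=48+(-13)=35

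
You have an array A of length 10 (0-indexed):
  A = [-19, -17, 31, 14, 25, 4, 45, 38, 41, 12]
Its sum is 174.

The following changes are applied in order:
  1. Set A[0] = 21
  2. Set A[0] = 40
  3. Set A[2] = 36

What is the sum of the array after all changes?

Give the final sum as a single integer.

Initial sum: 174
Change 1: A[0] -19 -> 21, delta = 40, sum = 214
Change 2: A[0] 21 -> 40, delta = 19, sum = 233
Change 3: A[2] 31 -> 36, delta = 5, sum = 238

Answer: 238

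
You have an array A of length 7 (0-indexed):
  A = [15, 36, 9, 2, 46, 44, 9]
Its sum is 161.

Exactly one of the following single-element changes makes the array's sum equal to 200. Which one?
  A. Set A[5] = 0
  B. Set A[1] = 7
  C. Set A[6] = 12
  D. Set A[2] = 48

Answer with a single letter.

Answer: D

Derivation:
Option A: A[5] 44->0, delta=-44, new_sum=161+(-44)=117
Option B: A[1] 36->7, delta=-29, new_sum=161+(-29)=132
Option C: A[6] 9->12, delta=3, new_sum=161+(3)=164
Option D: A[2] 9->48, delta=39, new_sum=161+(39)=200 <-- matches target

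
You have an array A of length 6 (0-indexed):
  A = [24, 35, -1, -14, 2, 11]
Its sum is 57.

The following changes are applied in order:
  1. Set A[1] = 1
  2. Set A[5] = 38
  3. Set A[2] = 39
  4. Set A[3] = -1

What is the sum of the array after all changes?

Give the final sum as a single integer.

Initial sum: 57
Change 1: A[1] 35 -> 1, delta = -34, sum = 23
Change 2: A[5] 11 -> 38, delta = 27, sum = 50
Change 3: A[2] -1 -> 39, delta = 40, sum = 90
Change 4: A[3] -14 -> -1, delta = 13, sum = 103

Answer: 103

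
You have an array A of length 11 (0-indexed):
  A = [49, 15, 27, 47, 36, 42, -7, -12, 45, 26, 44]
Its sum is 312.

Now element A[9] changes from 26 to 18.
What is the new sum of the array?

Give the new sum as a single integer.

Old value at index 9: 26
New value at index 9: 18
Delta = 18 - 26 = -8
New sum = old_sum + delta = 312 + (-8) = 304

Answer: 304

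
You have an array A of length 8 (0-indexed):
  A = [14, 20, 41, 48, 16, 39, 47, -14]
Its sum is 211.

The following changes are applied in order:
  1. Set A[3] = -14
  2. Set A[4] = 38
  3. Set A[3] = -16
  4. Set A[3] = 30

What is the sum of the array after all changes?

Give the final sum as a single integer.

Initial sum: 211
Change 1: A[3] 48 -> -14, delta = -62, sum = 149
Change 2: A[4] 16 -> 38, delta = 22, sum = 171
Change 3: A[3] -14 -> -16, delta = -2, sum = 169
Change 4: A[3] -16 -> 30, delta = 46, sum = 215

Answer: 215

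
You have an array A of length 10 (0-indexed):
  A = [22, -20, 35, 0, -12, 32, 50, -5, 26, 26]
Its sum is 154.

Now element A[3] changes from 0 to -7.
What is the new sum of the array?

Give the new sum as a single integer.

Old value at index 3: 0
New value at index 3: -7
Delta = -7 - 0 = -7
New sum = old_sum + delta = 154 + (-7) = 147

Answer: 147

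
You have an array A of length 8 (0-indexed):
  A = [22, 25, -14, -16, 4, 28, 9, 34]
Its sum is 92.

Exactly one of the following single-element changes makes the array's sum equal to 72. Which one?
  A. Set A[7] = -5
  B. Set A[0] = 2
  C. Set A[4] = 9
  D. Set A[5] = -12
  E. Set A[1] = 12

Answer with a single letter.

Option A: A[7] 34->-5, delta=-39, new_sum=92+(-39)=53
Option B: A[0] 22->2, delta=-20, new_sum=92+(-20)=72 <-- matches target
Option C: A[4] 4->9, delta=5, new_sum=92+(5)=97
Option D: A[5] 28->-12, delta=-40, new_sum=92+(-40)=52
Option E: A[1] 25->12, delta=-13, new_sum=92+(-13)=79

Answer: B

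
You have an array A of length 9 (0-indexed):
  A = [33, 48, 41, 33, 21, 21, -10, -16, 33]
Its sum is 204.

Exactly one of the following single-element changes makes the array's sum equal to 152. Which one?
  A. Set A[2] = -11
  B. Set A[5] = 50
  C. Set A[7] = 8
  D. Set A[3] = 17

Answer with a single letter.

Option A: A[2] 41->-11, delta=-52, new_sum=204+(-52)=152 <-- matches target
Option B: A[5] 21->50, delta=29, new_sum=204+(29)=233
Option C: A[7] -16->8, delta=24, new_sum=204+(24)=228
Option D: A[3] 33->17, delta=-16, new_sum=204+(-16)=188

Answer: A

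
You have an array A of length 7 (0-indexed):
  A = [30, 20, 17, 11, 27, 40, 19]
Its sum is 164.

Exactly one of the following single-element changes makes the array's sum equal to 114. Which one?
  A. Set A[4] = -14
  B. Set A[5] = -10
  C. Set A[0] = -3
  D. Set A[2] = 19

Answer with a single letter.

Answer: B

Derivation:
Option A: A[4] 27->-14, delta=-41, new_sum=164+(-41)=123
Option B: A[5] 40->-10, delta=-50, new_sum=164+(-50)=114 <-- matches target
Option C: A[0] 30->-3, delta=-33, new_sum=164+(-33)=131
Option D: A[2] 17->19, delta=2, new_sum=164+(2)=166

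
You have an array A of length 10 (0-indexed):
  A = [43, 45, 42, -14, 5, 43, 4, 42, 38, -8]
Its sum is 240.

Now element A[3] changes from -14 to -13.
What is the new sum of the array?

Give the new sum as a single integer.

Answer: 241

Derivation:
Old value at index 3: -14
New value at index 3: -13
Delta = -13 - -14 = 1
New sum = old_sum + delta = 240 + (1) = 241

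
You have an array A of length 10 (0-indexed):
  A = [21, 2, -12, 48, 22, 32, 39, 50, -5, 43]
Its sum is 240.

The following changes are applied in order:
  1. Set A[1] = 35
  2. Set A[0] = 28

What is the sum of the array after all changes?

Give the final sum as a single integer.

Answer: 280

Derivation:
Initial sum: 240
Change 1: A[1] 2 -> 35, delta = 33, sum = 273
Change 2: A[0] 21 -> 28, delta = 7, sum = 280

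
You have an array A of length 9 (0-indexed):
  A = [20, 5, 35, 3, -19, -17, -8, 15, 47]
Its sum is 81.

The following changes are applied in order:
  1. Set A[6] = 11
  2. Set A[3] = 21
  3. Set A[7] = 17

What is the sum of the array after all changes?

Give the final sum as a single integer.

Initial sum: 81
Change 1: A[6] -8 -> 11, delta = 19, sum = 100
Change 2: A[3] 3 -> 21, delta = 18, sum = 118
Change 3: A[7] 15 -> 17, delta = 2, sum = 120

Answer: 120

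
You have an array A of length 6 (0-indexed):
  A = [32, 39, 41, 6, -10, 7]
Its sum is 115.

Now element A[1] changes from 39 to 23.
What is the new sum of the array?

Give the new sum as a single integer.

Old value at index 1: 39
New value at index 1: 23
Delta = 23 - 39 = -16
New sum = old_sum + delta = 115 + (-16) = 99

Answer: 99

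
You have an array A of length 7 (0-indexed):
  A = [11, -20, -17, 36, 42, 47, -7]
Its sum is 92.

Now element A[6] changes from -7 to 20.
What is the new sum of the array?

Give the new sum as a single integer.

Answer: 119

Derivation:
Old value at index 6: -7
New value at index 6: 20
Delta = 20 - -7 = 27
New sum = old_sum + delta = 92 + (27) = 119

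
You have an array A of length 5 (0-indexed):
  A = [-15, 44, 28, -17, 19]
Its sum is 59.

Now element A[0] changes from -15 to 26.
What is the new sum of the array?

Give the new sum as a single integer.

Old value at index 0: -15
New value at index 0: 26
Delta = 26 - -15 = 41
New sum = old_sum + delta = 59 + (41) = 100

Answer: 100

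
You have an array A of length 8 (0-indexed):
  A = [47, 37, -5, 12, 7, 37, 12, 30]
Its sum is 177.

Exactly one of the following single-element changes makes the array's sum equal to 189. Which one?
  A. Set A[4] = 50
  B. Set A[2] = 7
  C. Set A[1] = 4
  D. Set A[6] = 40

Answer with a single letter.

Answer: B

Derivation:
Option A: A[4] 7->50, delta=43, new_sum=177+(43)=220
Option B: A[2] -5->7, delta=12, new_sum=177+(12)=189 <-- matches target
Option C: A[1] 37->4, delta=-33, new_sum=177+(-33)=144
Option D: A[6] 12->40, delta=28, new_sum=177+(28)=205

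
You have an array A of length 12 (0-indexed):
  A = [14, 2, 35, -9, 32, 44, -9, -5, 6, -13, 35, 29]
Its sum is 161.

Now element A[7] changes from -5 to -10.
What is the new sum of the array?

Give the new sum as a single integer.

Old value at index 7: -5
New value at index 7: -10
Delta = -10 - -5 = -5
New sum = old_sum + delta = 161 + (-5) = 156

Answer: 156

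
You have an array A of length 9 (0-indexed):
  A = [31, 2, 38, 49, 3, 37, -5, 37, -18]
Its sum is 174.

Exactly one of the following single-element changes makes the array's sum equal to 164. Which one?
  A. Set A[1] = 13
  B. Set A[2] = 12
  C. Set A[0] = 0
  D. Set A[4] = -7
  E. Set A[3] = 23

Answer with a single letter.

Answer: D

Derivation:
Option A: A[1] 2->13, delta=11, new_sum=174+(11)=185
Option B: A[2] 38->12, delta=-26, new_sum=174+(-26)=148
Option C: A[0] 31->0, delta=-31, new_sum=174+(-31)=143
Option D: A[4] 3->-7, delta=-10, new_sum=174+(-10)=164 <-- matches target
Option E: A[3] 49->23, delta=-26, new_sum=174+(-26)=148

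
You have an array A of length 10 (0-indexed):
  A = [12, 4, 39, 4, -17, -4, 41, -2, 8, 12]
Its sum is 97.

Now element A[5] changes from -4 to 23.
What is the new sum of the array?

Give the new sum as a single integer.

Old value at index 5: -4
New value at index 5: 23
Delta = 23 - -4 = 27
New sum = old_sum + delta = 97 + (27) = 124

Answer: 124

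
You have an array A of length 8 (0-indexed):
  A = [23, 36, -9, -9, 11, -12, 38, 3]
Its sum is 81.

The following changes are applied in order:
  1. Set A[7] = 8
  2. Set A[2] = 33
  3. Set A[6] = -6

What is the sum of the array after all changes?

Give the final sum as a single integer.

Initial sum: 81
Change 1: A[7] 3 -> 8, delta = 5, sum = 86
Change 2: A[2] -9 -> 33, delta = 42, sum = 128
Change 3: A[6] 38 -> -6, delta = -44, sum = 84

Answer: 84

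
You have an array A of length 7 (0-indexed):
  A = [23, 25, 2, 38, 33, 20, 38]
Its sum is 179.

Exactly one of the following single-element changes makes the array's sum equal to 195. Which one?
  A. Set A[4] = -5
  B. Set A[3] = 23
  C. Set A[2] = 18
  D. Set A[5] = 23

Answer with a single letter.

Option A: A[4] 33->-5, delta=-38, new_sum=179+(-38)=141
Option B: A[3] 38->23, delta=-15, new_sum=179+(-15)=164
Option C: A[2] 2->18, delta=16, new_sum=179+(16)=195 <-- matches target
Option D: A[5] 20->23, delta=3, new_sum=179+(3)=182

Answer: C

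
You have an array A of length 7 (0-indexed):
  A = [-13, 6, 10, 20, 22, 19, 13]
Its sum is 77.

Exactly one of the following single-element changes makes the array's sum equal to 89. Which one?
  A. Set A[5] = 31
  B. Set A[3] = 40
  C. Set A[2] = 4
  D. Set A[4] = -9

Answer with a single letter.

Answer: A

Derivation:
Option A: A[5] 19->31, delta=12, new_sum=77+(12)=89 <-- matches target
Option B: A[3] 20->40, delta=20, new_sum=77+(20)=97
Option C: A[2] 10->4, delta=-6, new_sum=77+(-6)=71
Option D: A[4] 22->-9, delta=-31, new_sum=77+(-31)=46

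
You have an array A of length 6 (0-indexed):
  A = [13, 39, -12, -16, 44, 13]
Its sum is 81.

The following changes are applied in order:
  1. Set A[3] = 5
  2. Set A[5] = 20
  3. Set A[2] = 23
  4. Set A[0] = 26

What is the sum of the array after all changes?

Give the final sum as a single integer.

Answer: 157

Derivation:
Initial sum: 81
Change 1: A[3] -16 -> 5, delta = 21, sum = 102
Change 2: A[5] 13 -> 20, delta = 7, sum = 109
Change 3: A[2] -12 -> 23, delta = 35, sum = 144
Change 4: A[0] 13 -> 26, delta = 13, sum = 157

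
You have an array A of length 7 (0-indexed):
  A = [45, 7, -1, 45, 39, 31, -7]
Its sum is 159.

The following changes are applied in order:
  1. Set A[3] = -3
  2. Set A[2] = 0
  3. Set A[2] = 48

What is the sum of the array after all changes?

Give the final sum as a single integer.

Initial sum: 159
Change 1: A[3] 45 -> -3, delta = -48, sum = 111
Change 2: A[2] -1 -> 0, delta = 1, sum = 112
Change 3: A[2] 0 -> 48, delta = 48, sum = 160

Answer: 160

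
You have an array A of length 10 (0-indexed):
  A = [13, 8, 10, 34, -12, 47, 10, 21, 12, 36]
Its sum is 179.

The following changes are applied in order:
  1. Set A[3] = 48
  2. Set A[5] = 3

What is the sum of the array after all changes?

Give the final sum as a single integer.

Initial sum: 179
Change 1: A[3] 34 -> 48, delta = 14, sum = 193
Change 2: A[5] 47 -> 3, delta = -44, sum = 149

Answer: 149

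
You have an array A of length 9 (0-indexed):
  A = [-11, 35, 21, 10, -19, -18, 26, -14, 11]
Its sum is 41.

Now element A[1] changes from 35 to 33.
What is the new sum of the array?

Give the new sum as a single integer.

Answer: 39

Derivation:
Old value at index 1: 35
New value at index 1: 33
Delta = 33 - 35 = -2
New sum = old_sum + delta = 41 + (-2) = 39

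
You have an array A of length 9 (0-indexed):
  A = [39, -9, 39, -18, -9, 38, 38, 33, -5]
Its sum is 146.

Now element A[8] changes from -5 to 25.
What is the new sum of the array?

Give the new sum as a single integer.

Answer: 176

Derivation:
Old value at index 8: -5
New value at index 8: 25
Delta = 25 - -5 = 30
New sum = old_sum + delta = 146 + (30) = 176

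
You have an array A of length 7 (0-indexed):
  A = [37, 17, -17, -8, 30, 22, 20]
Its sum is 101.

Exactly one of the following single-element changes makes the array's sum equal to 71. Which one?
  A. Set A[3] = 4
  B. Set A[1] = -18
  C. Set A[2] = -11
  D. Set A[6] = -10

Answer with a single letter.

Option A: A[3] -8->4, delta=12, new_sum=101+(12)=113
Option B: A[1] 17->-18, delta=-35, new_sum=101+(-35)=66
Option C: A[2] -17->-11, delta=6, new_sum=101+(6)=107
Option D: A[6] 20->-10, delta=-30, new_sum=101+(-30)=71 <-- matches target

Answer: D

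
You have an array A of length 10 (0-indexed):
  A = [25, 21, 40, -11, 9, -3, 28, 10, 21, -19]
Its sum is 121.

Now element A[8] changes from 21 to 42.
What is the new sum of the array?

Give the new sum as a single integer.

Old value at index 8: 21
New value at index 8: 42
Delta = 42 - 21 = 21
New sum = old_sum + delta = 121 + (21) = 142

Answer: 142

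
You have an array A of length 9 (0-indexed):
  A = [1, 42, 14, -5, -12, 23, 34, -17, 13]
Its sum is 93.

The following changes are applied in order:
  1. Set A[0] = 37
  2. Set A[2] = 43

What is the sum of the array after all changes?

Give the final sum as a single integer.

Answer: 158

Derivation:
Initial sum: 93
Change 1: A[0] 1 -> 37, delta = 36, sum = 129
Change 2: A[2] 14 -> 43, delta = 29, sum = 158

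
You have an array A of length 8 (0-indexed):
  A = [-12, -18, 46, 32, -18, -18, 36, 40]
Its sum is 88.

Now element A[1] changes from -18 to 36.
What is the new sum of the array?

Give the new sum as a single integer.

Old value at index 1: -18
New value at index 1: 36
Delta = 36 - -18 = 54
New sum = old_sum + delta = 88 + (54) = 142

Answer: 142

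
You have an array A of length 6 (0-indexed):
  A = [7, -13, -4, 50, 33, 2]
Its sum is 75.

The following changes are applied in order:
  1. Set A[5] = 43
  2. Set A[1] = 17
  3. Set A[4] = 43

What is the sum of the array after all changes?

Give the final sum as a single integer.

Initial sum: 75
Change 1: A[5] 2 -> 43, delta = 41, sum = 116
Change 2: A[1] -13 -> 17, delta = 30, sum = 146
Change 3: A[4] 33 -> 43, delta = 10, sum = 156

Answer: 156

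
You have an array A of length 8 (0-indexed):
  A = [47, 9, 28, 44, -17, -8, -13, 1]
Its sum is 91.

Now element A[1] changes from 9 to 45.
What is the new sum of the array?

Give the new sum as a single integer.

Answer: 127

Derivation:
Old value at index 1: 9
New value at index 1: 45
Delta = 45 - 9 = 36
New sum = old_sum + delta = 91 + (36) = 127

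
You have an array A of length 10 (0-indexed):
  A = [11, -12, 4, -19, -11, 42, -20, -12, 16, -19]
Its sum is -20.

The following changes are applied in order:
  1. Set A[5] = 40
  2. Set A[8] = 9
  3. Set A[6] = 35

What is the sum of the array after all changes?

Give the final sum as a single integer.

Answer: 26

Derivation:
Initial sum: -20
Change 1: A[5] 42 -> 40, delta = -2, sum = -22
Change 2: A[8] 16 -> 9, delta = -7, sum = -29
Change 3: A[6] -20 -> 35, delta = 55, sum = 26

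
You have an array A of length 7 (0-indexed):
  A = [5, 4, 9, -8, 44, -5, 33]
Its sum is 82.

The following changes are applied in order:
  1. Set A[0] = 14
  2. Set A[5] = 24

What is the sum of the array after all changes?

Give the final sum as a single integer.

Initial sum: 82
Change 1: A[0] 5 -> 14, delta = 9, sum = 91
Change 2: A[5] -5 -> 24, delta = 29, sum = 120

Answer: 120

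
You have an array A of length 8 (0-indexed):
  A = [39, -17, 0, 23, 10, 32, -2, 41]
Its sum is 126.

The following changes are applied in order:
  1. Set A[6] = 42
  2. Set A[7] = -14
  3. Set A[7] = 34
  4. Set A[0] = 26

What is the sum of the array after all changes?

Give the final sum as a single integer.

Answer: 150

Derivation:
Initial sum: 126
Change 1: A[6] -2 -> 42, delta = 44, sum = 170
Change 2: A[7] 41 -> -14, delta = -55, sum = 115
Change 3: A[7] -14 -> 34, delta = 48, sum = 163
Change 4: A[0] 39 -> 26, delta = -13, sum = 150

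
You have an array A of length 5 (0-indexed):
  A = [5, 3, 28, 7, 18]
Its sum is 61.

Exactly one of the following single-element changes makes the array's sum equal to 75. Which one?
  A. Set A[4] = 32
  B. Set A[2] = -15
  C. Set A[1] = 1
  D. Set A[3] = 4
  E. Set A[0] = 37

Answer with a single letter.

Option A: A[4] 18->32, delta=14, new_sum=61+(14)=75 <-- matches target
Option B: A[2] 28->-15, delta=-43, new_sum=61+(-43)=18
Option C: A[1] 3->1, delta=-2, new_sum=61+(-2)=59
Option D: A[3] 7->4, delta=-3, new_sum=61+(-3)=58
Option E: A[0] 5->37, delta=32, new_sum=61+(32)=93

Answer: A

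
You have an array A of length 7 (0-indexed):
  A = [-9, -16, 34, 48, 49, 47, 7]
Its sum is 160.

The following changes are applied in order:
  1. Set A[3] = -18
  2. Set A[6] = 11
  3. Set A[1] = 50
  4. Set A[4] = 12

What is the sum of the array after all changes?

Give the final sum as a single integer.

Initial sum: 160
Change 1: A[3] 48 -> -18, delta = -66, sum = 94
Change 2: A[6] 7 -> 11, delta = 4, sum = 98
Change 3: A[1] -16 -> 50, delta = 66, sum = 164
Change 4: A[4] 49 -> 12, delta = -37, sum = 127

Answer: 127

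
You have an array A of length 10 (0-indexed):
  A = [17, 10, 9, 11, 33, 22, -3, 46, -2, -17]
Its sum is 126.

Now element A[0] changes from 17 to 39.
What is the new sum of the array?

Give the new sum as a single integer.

Old value at index 0: 17
New value at index 0: 39
Delta = 39 - 17 = 22
New sum = old_sum + delta = 126 + (22) = 148

Answer: 148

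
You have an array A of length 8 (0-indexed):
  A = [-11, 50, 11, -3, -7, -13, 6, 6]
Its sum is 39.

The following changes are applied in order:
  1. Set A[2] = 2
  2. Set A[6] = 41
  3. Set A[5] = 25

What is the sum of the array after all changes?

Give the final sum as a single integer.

Initial sum: 39
Change 1: A[2] 11 -> 2, delta = -9, sum = 30
Change 2: A[6] 6 -> 41, delta = 35, sum = 65
Change 3: A[5] -13 -> 25, delta = 38, sum = 103

Answer: 103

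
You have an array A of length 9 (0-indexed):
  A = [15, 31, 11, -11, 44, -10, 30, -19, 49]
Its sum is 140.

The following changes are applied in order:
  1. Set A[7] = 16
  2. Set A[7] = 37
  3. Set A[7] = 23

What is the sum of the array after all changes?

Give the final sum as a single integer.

Answer: 182

Derivation:
Initial sum: 140
Change 1: A[7] -19 -> 16, delta = 35, sum = 175
Change 2: A[7] 16 -> 37, delta = 21, sum = 196
Change 3: A[7] 37 -> 23, delta = -14, sum = 182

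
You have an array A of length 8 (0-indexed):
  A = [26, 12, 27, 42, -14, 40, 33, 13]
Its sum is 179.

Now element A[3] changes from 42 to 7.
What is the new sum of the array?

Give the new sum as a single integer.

Answer: 144

Derivation:
Old value at index 3: 42
New value at index 3: 7
Delta = 7 - 42 = -35
New sum = old_sum + delta = 179 + (-35) = 144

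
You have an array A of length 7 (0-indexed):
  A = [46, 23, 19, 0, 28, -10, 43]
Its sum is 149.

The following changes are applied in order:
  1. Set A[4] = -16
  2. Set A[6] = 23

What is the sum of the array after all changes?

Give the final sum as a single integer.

Initial sum: 149
Change 1: A[4] 28 -> -16, delta = -44, sum = 105
Change 2: A[6] 43 -> 23, delta = -20, sum = 85

Answer: 85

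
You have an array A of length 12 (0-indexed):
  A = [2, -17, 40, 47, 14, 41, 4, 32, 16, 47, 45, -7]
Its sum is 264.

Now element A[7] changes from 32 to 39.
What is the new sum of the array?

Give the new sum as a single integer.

Old value at index 7: 32
New value at index 7: 39
Delta = 39 - 32 = 7
New sum = old_sum + delta = 264 + (7) = 271

Answer: 271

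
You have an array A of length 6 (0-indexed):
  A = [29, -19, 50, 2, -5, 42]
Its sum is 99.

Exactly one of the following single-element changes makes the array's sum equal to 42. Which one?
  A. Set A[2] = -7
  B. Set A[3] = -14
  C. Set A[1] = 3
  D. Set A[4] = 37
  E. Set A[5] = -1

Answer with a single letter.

Answer: A

Derivation:
Option A: A[2] 50->-7, delta=-57, new_sum=99+(-57)=42 <-- matches target
Option B: A[3] 2->-14, delta=-16, new_sum=99+(-16)=83
Option C: A[1] -19->3, delta=22, new_sum=99+(22)=121
Option D: A[4] -5->37, delta=42, new_sum=99+(42)=141
Option E: A[5] 42->-1, delta=-43, new_sum=99+(-43)=56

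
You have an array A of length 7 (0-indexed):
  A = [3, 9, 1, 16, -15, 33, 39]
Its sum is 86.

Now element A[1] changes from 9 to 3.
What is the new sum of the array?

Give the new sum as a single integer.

Answer: 80

Derivation:
Old value at index 1: 9
New value at index 1: 3
Delta = 3 - 9 = -6
New sum = old_sum + delta = 86 + (-6) = 80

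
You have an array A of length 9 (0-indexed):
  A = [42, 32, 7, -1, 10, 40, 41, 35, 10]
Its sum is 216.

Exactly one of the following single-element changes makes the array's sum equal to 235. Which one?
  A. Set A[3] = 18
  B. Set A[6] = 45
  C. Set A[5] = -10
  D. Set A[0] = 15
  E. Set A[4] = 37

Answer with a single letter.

Answer: A

Derivation:
Option A: A[3] -1->18, delta=19, new_sum=216+(19)=235 <-- matches target
Option B: A[6] 41->45, delta=4, new_sum=216+(4)=220
Option C: A[5] 40->-10, delta=-50, new_sum=216+(-50)=166
Option D: A[0] 42->15, delta=-27, new_sum=216+(-27)=189
Option E: A[4] 10->37, delta=27, new_sum=216+(27)=243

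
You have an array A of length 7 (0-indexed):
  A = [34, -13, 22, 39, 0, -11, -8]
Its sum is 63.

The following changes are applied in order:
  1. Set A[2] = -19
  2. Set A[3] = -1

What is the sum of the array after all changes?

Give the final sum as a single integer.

Answer: -18

Derivation:
Initial sum: 63
Change 1: A[2] 22 -> -19, delta = -41, sum = 22
Change 2: A[3] 39 -> -1, delta = -40, sum = -18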